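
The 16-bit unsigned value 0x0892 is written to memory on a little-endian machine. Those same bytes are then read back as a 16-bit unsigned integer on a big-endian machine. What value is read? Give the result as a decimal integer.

37384

Stored little-endian, the bytes at ascending addresses are 92 08.
Read back as big-endian, the last byte is least significant, giving 0x9208.
0x9208 = 37384.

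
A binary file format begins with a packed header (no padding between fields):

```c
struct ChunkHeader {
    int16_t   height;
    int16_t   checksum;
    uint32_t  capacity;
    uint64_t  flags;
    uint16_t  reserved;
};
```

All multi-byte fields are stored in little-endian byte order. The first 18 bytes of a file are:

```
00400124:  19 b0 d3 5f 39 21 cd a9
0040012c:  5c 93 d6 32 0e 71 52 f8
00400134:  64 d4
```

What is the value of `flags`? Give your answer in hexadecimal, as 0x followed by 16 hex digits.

0xF852710E32D6935C

`flags` follows `height` (2 B), `checksum` (2 B), `capacity` (4 B), so it starts at offset 2 + 2 + 4 = 8 and occupies 8 bytes.
Bytes at offsets 8..15: 5C 93 D6 32 0E 71 52 F8.
In little-endian order the low byte comes first in memory.
Reassemble most-significant byte first: F8 52 71 0E 32 D6 93 5C → 0xF852710E32D6935C.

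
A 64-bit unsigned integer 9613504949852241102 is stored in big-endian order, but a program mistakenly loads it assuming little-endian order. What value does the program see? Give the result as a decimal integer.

14914908485925169797

9613504949852241102 in 64-bit hexadecimal is 0x856A07D13E66FCCE.
Stored big-endian, the bytes at ascending addresses are 85 6A 07 D1 3E 66 FC CE.
Read back as little-endian, the first byte is least significant, giving 0xCEFC663ED1076A85.
0xCEFC663ED1076A85 = 14914908485925169797.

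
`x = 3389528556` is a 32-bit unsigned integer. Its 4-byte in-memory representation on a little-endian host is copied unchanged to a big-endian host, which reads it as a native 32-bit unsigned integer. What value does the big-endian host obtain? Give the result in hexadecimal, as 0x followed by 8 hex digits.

3389528556 in 32-bit hexadecimal is 0xCA0819EC.
Stored little-endian, the bytes at ascending addresses are EC 19 08 CA.
Read back as big-endian, the last byte is least significant, giving 0xEC1908CA.

0xEC1908CA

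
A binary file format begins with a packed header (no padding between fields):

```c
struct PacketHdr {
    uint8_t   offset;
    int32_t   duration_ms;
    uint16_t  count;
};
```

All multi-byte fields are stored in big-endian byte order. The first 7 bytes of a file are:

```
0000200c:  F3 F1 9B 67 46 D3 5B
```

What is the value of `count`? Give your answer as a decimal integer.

54107

`count` follows `offset` (1 B), `duration_ms` (4 B), so it starts at offset 1 + 4 = 5 and occupies 2 bytes.
Bytes at offsets 5..6: D3 5B.
Big-endian stores the most-significant byte at the lowest address.
The bytes are already most-significant first: 0xD35B.
0xD35B = 54107.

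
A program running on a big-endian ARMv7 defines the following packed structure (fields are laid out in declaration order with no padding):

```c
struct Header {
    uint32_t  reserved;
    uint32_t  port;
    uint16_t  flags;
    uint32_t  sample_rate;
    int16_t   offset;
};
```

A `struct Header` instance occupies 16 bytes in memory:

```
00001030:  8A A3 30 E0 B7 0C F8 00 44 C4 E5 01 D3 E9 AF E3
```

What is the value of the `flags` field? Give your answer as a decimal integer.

17604

`flags` follows `reserved` (4 B), `port` (4 B), so it starts at offset 4 + 4 = 8 and occupies 2 bytes.
Bytes at offsets 8..9: 44 C4.
Big-endian stores the most-significant byte at the lowest address.
The bytes are already most-significant first: 0x44C4.
0x44C4 = 17604.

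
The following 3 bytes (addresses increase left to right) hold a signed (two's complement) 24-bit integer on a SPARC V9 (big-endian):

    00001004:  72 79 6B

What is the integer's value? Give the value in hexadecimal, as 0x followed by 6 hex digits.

In big-endian order the high byte comes first in memory.
The bytes are already most-significant first: 0x72796B.

0x72796B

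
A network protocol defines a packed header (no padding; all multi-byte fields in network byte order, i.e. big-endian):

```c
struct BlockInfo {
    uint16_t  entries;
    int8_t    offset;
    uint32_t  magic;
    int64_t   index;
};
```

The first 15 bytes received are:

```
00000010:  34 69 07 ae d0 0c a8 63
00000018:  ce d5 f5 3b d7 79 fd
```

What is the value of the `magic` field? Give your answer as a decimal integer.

2932870312

`magic` follows `entries` (2 B), `offset` (1 B), so it starts at offset 2 + 1 = 3 and occupies 4 bytes.
Bytes at offsets 3..6: AE D0 0C A8.
In big-endian order the high byte comes first in memory.
The bytes are already most-significant first: 0xAED00CA8.
0xAED00CA8 = 2932870312.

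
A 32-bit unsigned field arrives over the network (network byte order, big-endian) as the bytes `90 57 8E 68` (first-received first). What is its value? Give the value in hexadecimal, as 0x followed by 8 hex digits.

0x90578E68

Big-endian: lowest address holds the most-significant byte.
The bytes are already most-significant first: 0x90578E68.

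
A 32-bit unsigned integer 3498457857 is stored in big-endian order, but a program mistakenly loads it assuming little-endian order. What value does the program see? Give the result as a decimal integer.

20678352

3498457857 in 32-bit hexadecimal is 0xD0863B01.
Stored big-endian, the bytes at ascending addresses are D0 86 3B 01.
Read back as little-endian, the first byte is least significant, giving 0x013B86D0.
0x013B86D0 = 20678352.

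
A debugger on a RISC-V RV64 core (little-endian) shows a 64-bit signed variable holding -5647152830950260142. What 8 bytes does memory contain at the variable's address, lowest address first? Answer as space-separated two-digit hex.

Two's complement of -5647152830950260142 in 64 bits: 5647152830950260142 = 0x4E5EB7947121BDAE; invert → 0xB1A1486B8EDE4251; add 1 → 0xB1A1486B8EDE4252.
Split into bytes (most-significant first): B1 A1 48 6B 8E DE 42 52.
Little-endian stores the least-significant byte at the lowest address.
So at ascending addresses the bytes are 52 42 DE 8E 6B 48 A1 B1.

52 42 DE 8E 6B 48 A1 B1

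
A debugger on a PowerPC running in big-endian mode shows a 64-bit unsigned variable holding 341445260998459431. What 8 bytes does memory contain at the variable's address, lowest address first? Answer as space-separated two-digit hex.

341445260998459431 in hexadecimal, padded to 64 bits, is 0x04BD0EA7E40DC027.
Split into bytes (most-significant first): 04 BD 0E A7 E4 0D C0 27.
Big-endian stores the most-significant byte at the lowest address.
So the memory order matches the most-significant-first order: 04 BD 0E A7 E4 0D C0 27.

04 BD 0E A7 E4 0D C0 27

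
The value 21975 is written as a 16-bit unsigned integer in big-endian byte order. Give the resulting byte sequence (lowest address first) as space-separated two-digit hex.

21975 in hexadecimal, padded to 16 bits, is 0x55D7.
Split into bytes (most-significant first): 55 D7.
Big-endian: lowest address holds the most-significant byte.
So the memory order matches the most-significant-first order: 55 D7.

55 D7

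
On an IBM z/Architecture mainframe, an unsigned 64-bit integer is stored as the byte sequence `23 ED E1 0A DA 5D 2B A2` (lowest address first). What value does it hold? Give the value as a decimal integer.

2588972797537364898

Big-endian: lowest address holds the most-significant byte.
The bytes are already most-significant first: 0x23EDE10ADA5D2BA2.
0x23EDE10ADA5D2BA2 = 2588972797537364898.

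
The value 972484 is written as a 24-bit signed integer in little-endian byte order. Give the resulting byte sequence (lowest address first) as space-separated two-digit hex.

C4 D6 0E

972484 in hexadecimal, padded to 24 bits, is 0x0ED6C4.
Split into bytes (most-significant first): 0E D6 C4.
Little-endian stores the least-significant byte at the lowest address.
So at ascending addresses the bytes are C4 D6 0E.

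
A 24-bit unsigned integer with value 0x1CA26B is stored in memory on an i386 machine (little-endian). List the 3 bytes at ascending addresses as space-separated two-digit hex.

6B A2 1C

Split into bytes (most-significant first): 1C A2 6B.
In little-endian order the low byte comes first in memory.
So at ascending addresses the bytes are 6B A2 1C.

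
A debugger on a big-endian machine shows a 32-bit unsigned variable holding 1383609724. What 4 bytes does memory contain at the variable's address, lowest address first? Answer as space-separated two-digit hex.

52 78 35 7C

1383609724 in hexadecimal, padded to 32 bits, is 0x5278357C.
Split into bytes (most-significant first): 52 78 35 7C.
In big-endian order the high byte comes first in memory.
So the memory order matches the most-significant-first order: 52 78 35 7C.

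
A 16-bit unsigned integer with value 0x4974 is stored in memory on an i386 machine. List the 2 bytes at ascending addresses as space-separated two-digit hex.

74 49

Split into bytes (most-significant first): 49 74.
Little-endian: lowest address holds the least-significant byte.
So at ascending addresses the bytes are 74 49.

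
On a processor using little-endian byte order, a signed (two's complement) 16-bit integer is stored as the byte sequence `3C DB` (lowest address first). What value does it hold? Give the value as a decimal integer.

-9412

In little-endian order the low byte comes first in memory.
Reassemble most-significant byte first: DB 3C → 0xDB3C.
Top bit is set, so as a signed 16-bit value this is 0xDB3C − 2^16 = -9412.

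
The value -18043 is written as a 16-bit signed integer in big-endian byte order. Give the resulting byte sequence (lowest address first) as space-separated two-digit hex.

B9 85

Two's complement of -18043 in 16 bits: 18043 = 0x467B; invert → 0xB984; add 1 → 0xB985.
Split into bytes (most-significant first): B9 85.
Big-endian stores the most-significant byte at the lowest address.
So the memory order matches the most-significant-first order: B9 85.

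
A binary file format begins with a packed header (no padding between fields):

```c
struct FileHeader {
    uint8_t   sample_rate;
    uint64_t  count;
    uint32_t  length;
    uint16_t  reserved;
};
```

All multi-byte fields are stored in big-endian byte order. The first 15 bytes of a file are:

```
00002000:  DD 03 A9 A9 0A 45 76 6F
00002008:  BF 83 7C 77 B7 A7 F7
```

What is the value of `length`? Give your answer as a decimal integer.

`length` follows `sample_rate` (1 B), `count` (8 B), so it starts at offset 1 + 8 = 9 and occupies 4 bytes.
Bytes at offsets 9..12: 83 7C 77 B7.
Big-endian stores the most-significant byte at the lowest address.
The bytes are already most-significant first: 0x837C77B7.
0x837C77B7 = 2205972407.

2205972407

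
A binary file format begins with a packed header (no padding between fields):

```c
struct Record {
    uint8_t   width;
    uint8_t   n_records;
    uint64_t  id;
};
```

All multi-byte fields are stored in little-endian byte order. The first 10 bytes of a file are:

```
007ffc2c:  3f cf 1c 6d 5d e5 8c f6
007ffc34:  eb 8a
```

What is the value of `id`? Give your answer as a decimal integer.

`id` follows `width` (1 B), `n_records` (1 B), so it starts at offset 1 + 1 = 2 and occupies 8 bytes.
Bytes at offsets 2..9: 1C 6D 5D E5 8C F6 EB 8A.
In little-endian order the low byte comes first in memory.
Reassemble most-significant byte first: 8A EB F6 8C E5 5D 6D 1C → 0x8AEBF68CE55D6D1C.
0x8AEBF68CE55D6D1C = 10010365681765018908.

10010365681765018908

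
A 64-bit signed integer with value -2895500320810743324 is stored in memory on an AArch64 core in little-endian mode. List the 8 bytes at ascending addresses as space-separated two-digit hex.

E4 C9 0B 9B CC 1D D1 D7

Two's complement of -2895500320810743324 in 64 bits: 2895500320810743324 = 0x282EE23364F4361C; invert → 0xD7D11DCC9B0BC9E3; add 1 → 0xD7D11DCC9B0BC9E4.
Split into bytes (most-significant first): D7 D1 1D CC 9B 0B C9 E4.
Little-endian: lowest address holds the least-significant byte.
So at ascending addresses the bytes are E4 C9 0B 9B CC 1D D1 D7.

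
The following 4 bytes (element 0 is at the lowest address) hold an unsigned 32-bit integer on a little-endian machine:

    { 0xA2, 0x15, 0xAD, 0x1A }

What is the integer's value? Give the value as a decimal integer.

Little-endian stores the least-significant byte at the lowest address.
Reassemble most-significant byte first: 1A AD 15 A2 → 0x1AAD15A2.
0x1AAD15A2 = 447550882.

447550882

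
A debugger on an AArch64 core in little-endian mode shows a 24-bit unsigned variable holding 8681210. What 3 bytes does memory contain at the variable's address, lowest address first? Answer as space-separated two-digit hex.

8681210 in hexadecimal, padded to 24 bits, is 0x8476FA.
Split into bytes (most-significant first): 84 76 FA.
In little-endian order the low byte comes first in memory.
So at ascending addresses the bytes are FA 76 84.

FA 76 84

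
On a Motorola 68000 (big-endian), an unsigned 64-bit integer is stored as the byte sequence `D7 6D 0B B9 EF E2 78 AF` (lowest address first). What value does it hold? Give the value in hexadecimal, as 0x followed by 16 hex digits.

In big-endian order the high byte comes first in memory.
The bytes are already most-significant first: 0xD76D0BB9EFE278AF.

0xD76D0BB9EFE278AF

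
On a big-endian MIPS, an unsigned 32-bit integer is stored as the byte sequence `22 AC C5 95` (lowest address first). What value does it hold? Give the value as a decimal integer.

581748117

Big-endian: lowest address holds the most-significant byte.
The bytes are already most-significant first: 0x22ACC595.
0x22ACC595 = 581748117.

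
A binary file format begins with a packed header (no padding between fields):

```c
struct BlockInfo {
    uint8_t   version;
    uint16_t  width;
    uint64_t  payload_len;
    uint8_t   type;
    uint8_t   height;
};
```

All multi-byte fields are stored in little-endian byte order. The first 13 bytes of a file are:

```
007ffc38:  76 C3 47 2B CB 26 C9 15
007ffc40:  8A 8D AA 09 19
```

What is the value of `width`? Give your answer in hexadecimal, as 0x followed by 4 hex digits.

0x47C3

`width` follows `version` (1 byte), so it starts at byte offset 1 and occupies 2 bytes.
Bytes at offsets 1..2: C3 47.
In little-endian order the low byte comes first in memory.
Reassemble most-significant byte first: 47 C3 → 0x47C3.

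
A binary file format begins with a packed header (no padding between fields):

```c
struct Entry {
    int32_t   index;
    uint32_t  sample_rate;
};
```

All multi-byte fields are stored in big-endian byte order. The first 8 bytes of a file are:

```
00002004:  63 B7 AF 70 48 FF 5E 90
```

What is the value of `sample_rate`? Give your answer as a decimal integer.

`sample_rate` follows `index` (4 bytes), so it starts at byte offset 4 and occupies 4 bytes.
Bytes at offsets 4..7: 48 FF 5E 90.
Big-endian: lowest address holds the most-significant byte.
The bytes are already most-significant first: 0x48FF5E90.
0x48FF5E90 = 1224695440.

1224695440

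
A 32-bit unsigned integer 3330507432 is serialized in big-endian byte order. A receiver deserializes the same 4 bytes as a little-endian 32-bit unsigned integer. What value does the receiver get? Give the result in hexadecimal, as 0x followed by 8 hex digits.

0xA88283C6

3330507432 in 32-bit hexadecimal is 0xC68382A8.
Stored big-endian, the bytes at ascending addresses are C6 83 82 A8.
Read back as little-endian, the first byte is least significant, giving 0xA88283C6.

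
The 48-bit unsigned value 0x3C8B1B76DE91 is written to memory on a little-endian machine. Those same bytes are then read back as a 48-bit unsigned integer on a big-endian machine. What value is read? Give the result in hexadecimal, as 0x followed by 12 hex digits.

0x91DE761B8B3C

Stored little-endian, the bytes at ascending addresses are 91 DE 76 1B 8B 3C.
Read back as big-endian, the last byte is least significant, giving 0x91DE761B8B3C.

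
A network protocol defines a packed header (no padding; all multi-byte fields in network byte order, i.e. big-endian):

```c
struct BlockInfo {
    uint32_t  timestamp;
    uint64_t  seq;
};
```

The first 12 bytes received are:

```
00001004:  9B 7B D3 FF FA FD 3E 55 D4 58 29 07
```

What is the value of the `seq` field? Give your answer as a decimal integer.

18085680216945469703

`seq` follows `timestamp` (4 bytes), so it starts at byte offset 4 and occupies 8 bytes.
Bytes at offsets 4..11: FA FD 3E 55 D4 58 29 07.
Big-endian stores the most-significant byte at the lowest address.
The bytes are already most-significant first: 0xFAFD3E55D4582907.
0xFAFD3E55D4582907 = 18085680216945469703.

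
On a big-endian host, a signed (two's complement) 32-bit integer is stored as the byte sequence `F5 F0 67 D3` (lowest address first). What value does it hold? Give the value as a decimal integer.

-168794157

Big-endian stores the most-significant byte at the lowest address.
The bytes are already most-significant first: 0xF5F067D3.
Top bit is set, so as a signed 32-bit value this is 0xF5F067D3 − 2^32 = -168794157.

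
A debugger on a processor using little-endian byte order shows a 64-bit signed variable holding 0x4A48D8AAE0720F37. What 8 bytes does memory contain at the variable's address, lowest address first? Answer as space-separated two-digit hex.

37 0F 72 E0 AA D8 48 4A

Split into bytes (most-significant first): 4A 48 D8 AA E0 72 0F 37.
Little-endian: lowest address holds the least-significant byte.
So at ascending addresses the bytes are 37 0F 72 E0 AA D8 48 4A.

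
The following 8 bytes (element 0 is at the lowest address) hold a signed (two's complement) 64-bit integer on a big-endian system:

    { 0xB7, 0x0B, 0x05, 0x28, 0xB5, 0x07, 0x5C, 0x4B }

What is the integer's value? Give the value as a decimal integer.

In big-endian order the high byte comes first in memory.
The bytes are already most-significant first: 0xB70B0528B5075C4B.
Top bit is set, so as a signed 64-bit value this is 0xB70B0528B5075C4B − 2^64 = -5257102467630932917.

-5257102467630932917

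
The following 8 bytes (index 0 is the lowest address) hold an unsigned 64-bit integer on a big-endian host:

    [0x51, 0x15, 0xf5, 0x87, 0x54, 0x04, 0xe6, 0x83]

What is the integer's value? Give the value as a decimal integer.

In big-endian order the high byte comes first in memory.
The bytes are already most-significant first: 0x5115F5875404E683.
0x5115F5875404E683 = 5842846053162083971.

5842846053162083971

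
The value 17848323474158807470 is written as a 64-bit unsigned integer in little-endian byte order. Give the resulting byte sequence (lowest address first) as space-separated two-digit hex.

17848323474158807470 in hexadecimal, padded to 64 bits, is 0xF7B1FBA2A18069AE.
Split into bytes (most-significant first): F7 B1 FB A2 A1 80 69 AE.
In little-endian order the low byte comes first in memory.
So at ascending addresses the bytes are AE 69 80 A1 A2 FB B1 F7.

AE 69 80 A1 A2 FB B1 F7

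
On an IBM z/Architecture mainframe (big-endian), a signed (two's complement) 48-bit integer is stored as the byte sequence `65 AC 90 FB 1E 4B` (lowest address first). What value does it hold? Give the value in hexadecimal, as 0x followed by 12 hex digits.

In big-endian order the high byte comes first in memory.
The bytes are already most-significant first: 0x65AC90FB1E4B.

0x65AC90FB1E4B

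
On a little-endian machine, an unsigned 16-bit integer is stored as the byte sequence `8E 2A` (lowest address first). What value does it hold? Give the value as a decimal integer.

10894

Little-endian stores the least-significant byte at the lowest address.
Reassemble most-significant byte first: 2A 8E → 0x2A8E.
0x2A8E = 10894.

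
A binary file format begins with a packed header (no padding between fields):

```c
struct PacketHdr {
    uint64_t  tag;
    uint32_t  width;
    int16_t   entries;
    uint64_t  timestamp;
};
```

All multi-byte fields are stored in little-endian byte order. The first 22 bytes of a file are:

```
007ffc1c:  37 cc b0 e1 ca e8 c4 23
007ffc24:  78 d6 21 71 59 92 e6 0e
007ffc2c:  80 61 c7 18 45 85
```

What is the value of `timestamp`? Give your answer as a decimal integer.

`timestamp` follows `tag` (8 B), `width` (4 B), `entries` (2 B), so it starts at offset 8 + 4 + 2 = 14 and occupies 8 bytes.
Bytes at offsets 14..21: E6 0E 80 61 C7 18 45 85.
In little-endian order the low byte comes first in memory.
Reassemble most-significant byte first: 85 45 18 C7 61 80 0E E6 → 0x854518C761800EE6.
0x854518C761800EE6 = 9603109025050791654.

9603109025050791654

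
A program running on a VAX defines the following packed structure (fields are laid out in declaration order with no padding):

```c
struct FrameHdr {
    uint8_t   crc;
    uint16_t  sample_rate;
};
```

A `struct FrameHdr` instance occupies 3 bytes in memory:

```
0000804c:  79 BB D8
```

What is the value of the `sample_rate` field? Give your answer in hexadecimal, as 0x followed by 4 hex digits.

`sample_rate` follows `crc` (1 byte), so it starts at byte offset 1 and occupies 2 bytes.
Bytes at offsets 1..2: BB D8.
Little-endian stores the least-significant byte at the lowest address.
Reassemble most-significant byte first: D8 BB → 0xD8BB.

0xD8BB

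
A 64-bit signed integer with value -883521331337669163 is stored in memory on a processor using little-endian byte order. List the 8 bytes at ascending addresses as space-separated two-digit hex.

D5 55 23 BE 07 1A BD F3

Two's complement of -883521331337669163 in 64 bits: 883521331337669163 = 0x0C42E5F841DCAA2B; invert → 0xF3BD1A07BE2355D4; add 1 → 0xF3BD1A07BE2355D5.
Split into bytes (most-significant first): F3 BD 1A 07 BE 23 55 D5.
Little-endian: lowest address holds the least-significant byte.
So at ascending addresses the bytes are D5 55 23 BE 07 1A BD F3.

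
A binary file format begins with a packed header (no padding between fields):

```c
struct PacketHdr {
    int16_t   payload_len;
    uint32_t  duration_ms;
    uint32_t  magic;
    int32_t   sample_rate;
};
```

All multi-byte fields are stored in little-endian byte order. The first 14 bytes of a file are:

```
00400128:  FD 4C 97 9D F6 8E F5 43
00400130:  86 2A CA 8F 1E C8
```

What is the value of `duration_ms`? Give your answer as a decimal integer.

2398526871

`duration_ms` follows `payload_len` (2 bytes), so it starts at byte offset 2 and occupies 4 bytes.
Bytes at offsets 2..5: 97 9D F6 8E.
Little-endian: lowest address holds the least-significant byte.
Reassemble most-significant byte first: 8E F6 9D 97 → 0x8EF69D97.
0x8EF69D97 = 2398526871.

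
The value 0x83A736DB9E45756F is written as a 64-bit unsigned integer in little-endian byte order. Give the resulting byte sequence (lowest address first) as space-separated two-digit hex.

6F 75 45 9E DB 36 A7 83

Split into bytes (most-significant first): 83 A7 36 DB 9E 45 75 6F.
Little-endian: lowest address holds the least-significant byte.
So at ascending addresses the bytes are 6F 75 45 9E DB 36 A7 83.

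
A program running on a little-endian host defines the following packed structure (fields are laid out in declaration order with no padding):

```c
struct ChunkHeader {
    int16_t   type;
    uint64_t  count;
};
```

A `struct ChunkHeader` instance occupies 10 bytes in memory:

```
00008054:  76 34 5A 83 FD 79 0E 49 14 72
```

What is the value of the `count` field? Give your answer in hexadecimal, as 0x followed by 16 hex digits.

0x7214490E79FD835A

`count` follows `type` (2 bytes), so it starts at byte offset 2 and occupies 8 bytes.
Bytes at offsets 2..9: 5A 83 FD 79 0E 49 14 72.
Little-endian: lowest address holds the least-significant byte.
Reassemble most-significant byte first: 72 14 49 0E 79 FD 83 5A → 0x7214490E79FD835A.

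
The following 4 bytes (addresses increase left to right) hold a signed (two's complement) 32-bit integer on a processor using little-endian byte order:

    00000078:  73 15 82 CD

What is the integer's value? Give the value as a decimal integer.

In little-endian order the low byte comes first in memory.
Reassemble most-significant byte first: CD 82 15 73 → 0xCD821573.
Top bit is set, so as a signed 32-bit value this is 0xCD821573 − 2^32 = -847112845.

-847112845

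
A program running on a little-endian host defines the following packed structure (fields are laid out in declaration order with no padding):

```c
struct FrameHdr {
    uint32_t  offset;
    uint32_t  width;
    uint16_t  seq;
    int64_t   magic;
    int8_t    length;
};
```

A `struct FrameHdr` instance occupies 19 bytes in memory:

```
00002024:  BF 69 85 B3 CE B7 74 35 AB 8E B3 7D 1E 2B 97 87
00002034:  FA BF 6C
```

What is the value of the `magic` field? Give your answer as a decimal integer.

`magic` follows `offset` (4 B), `width` (4 B), `seq` (2 B), so it starts at offset 4 + 4 + 2 = 10 and occupies 8 bytes.
Bytes at offsets 10..17: B3 7D 1E 2B 97 87 FA BF.
Little-endian stores the least-significant byte at the lowest address.
Reassemble most-significant byte first: BF FA 87 97 2B 1E 7D B3 → 0xBFFA87972B1E7DB3.
Top bit is set, so as a signed 64-bit value this is 0xBFFA87972B1E7DB3 − 2^64 = -4613225784954421837.

-4613225784954421837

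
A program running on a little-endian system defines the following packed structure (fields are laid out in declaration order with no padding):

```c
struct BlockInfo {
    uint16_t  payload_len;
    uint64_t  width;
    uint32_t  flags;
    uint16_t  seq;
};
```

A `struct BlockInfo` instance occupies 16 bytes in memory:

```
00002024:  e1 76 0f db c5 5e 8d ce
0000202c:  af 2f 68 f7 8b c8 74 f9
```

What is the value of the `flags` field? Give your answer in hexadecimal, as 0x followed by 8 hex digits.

0xC88BF768

`flags` follows `payload_len` (2 B), `width` (8 B), so it starts at offset 2 + 8 = 10 and occupies 4 bytes.
Bytes at offsets 10..13: 68 F7 8B C8.
Little-endian: lowest address holds the least-significant byte.
Reassemble most-significant byte first: C8 8B F7 68 → 0xC88BF768.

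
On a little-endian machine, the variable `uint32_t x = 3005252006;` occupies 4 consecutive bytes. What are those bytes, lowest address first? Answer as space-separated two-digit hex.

A6 81 20 B3

3005252006 in hexadecimal, padded to 32 bits, is 0xB32081A6.
Split into bytes (most-significant first): B3 20 81 A6.
Little-endian stores the least-significant byte at the lowest address.
So at ascending addresses the bytes are A6 81 20 B3.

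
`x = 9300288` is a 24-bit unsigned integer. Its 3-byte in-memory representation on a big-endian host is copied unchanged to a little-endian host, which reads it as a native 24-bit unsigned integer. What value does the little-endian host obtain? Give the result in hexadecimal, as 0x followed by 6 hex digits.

9300288 in 24-bit hexadecimal is 0x8DE940.
Stored big-endian, the bytes at ascending addresses are 8D E9 40.
Read back as little-endian, the first byte is least significant, giving 0x40E98D.

0x40E98D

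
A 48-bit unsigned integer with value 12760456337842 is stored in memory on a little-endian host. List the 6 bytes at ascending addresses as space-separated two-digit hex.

12760456337842 in hexadecimal, padded to 48 bits, is 0x0B9B067799B2.
Split into bytes (most-significant first): 0B 9B 06 77 99 B2.
Little-endian: lowest address holds the least-significant byte.
So at ascending addresses the bytes are B2 99 77 06 9B 0B.

B2 99 77 06 9B 0B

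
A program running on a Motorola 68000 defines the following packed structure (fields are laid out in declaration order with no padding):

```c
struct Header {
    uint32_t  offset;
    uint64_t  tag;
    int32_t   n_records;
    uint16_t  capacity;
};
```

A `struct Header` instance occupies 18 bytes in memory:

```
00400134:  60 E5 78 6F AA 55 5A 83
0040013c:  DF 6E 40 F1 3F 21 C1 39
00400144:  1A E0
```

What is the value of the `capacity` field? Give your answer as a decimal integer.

6880

`capacity` follows `offset` (4 B), `tag` (8 B), `n_records` (4 B), so it starts at offset 4 + 8 + 4 = 16 and occupies 2 bytes.
Bytes at offsets 16..17: 1A E0.
Big-endian: lowest address holds the most-significant byte.
The bytes are already most-significant first: 0x1AE0.
0x1AE0 = 6880.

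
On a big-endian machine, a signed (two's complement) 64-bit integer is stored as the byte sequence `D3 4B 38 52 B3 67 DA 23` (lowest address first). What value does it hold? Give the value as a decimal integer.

-3221419180605056477

Big-endian: lowest address holds the most-significant byte.
The bytes are already most-significant first: 0xD34B3852B367DA23.
Top bit is set, so as a signed 64-bit value this is 0xD34B3852B367DA23 − 2^64 = -3221419180605056477.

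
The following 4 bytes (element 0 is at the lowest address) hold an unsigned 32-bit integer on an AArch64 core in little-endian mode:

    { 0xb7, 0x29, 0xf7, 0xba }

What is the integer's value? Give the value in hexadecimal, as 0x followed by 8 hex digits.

Little-endian stores the least-significant byte at the lowest address.
Reassemble most-significant byte first: BA F7 29 B7 → 0xBAF729B7.

0xBAF729B7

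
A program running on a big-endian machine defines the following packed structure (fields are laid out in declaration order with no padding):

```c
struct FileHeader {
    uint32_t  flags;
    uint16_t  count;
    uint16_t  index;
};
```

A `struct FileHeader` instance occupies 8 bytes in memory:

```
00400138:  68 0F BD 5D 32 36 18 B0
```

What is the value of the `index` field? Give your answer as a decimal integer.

`index` follows `flags` (4 B), `count` (2 B), so it starts at offset 4 + 2 = 6 and occupies 2 bytes.
Bytes at offsets 6..7: 18 B0.
Big-endian stores the most-significant byte at the lowest address.
The bytes are already most-significant first: 0x18B0.
0x18B0 = 6320.

6320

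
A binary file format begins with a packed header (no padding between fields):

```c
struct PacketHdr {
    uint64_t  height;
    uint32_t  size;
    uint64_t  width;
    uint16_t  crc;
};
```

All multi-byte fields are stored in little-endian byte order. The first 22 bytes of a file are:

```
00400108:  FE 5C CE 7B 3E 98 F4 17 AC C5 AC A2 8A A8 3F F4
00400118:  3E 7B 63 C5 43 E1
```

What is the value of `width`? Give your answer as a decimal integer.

14223347558482159754

`width` follows `height` (8 B), `size` (4 B), so it starts at offset 8 + 4 = 12 and occupies 8 bytes.
Bytes at offsets 12..19: 8A A8 3F F4 3E 7B 63 C5.
In little-endian order the low byte comes first in memory.
Reassemble most-significant byte first: C5 63 7B 3E F4 3F A8 8A → 0xC5637B3EF43FA88A.
0xC5637B3EF43FA88A = 14223347558482159754.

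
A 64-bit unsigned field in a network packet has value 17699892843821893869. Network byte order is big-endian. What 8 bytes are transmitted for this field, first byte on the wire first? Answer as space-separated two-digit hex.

F5 A2 A6 C3 6E 7B 88 ED

17699892843821893869 in hexadecimal, padded to 64 bits, is 0xF5A2A6C36E7B88ED.
Split into bytes (most-significant first): F5 A2 A6 C3 6E 7B 88 ED.
Big-endian stores the most-significant byte at the lowest address.
So the memory order matches the most-significant-first order: F5 A2 A6 C3 6E 7B 88 ED.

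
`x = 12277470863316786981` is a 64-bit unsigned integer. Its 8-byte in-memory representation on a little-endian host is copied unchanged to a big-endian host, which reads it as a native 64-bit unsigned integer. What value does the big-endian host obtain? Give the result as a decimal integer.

12277470863316786981 in 64-bit hexadecimal is 0xAA6256B38C349F25.
Stored little-endian, the bytes at ascending addresses are 25 9F 34 8C B3 56 62 AA.
Read back as big-endian, the last byte is least significant, giving 0x259F348CB35662AA.
0x259F348CB35662AA = 2710943279609176746.

2710943279609176746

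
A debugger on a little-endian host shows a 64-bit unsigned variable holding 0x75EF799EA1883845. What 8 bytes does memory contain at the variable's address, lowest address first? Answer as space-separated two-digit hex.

45 38 88 A1 9E 79 EF 75

Split into bytes (most-significant first): 75 EF 79 9E A1 88 38 45.
Little-endian: lowest address holds the least-significant byte.
So at ascending addresses the bytes are 45 38 88 A1 9E 79 EF 75.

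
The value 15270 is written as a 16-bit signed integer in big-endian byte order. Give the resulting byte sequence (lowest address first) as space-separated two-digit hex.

3B A6

15270 in hexadecimal, padded to 16 bits, is 0x3BA6.
Split into bytes (most-significant first): 3B A6.
Big-endian stores the most-significant byte at the lowest address.
So the memory order matches the most-significant-first order: 3B A6.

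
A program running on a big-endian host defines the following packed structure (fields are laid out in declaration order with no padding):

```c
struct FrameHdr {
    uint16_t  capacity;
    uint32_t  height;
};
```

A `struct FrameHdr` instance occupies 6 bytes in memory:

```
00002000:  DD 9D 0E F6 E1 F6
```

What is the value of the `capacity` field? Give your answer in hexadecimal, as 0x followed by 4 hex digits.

0xDD9D

`capacity` is the first field, at byte offset 0, occupying 2 bytes.
Bytes at offsets 0..1: DD 9D.
Big-endian stores the most-significant byte at the lowest address.
The bytes are already most-significant first: 0xDD9D.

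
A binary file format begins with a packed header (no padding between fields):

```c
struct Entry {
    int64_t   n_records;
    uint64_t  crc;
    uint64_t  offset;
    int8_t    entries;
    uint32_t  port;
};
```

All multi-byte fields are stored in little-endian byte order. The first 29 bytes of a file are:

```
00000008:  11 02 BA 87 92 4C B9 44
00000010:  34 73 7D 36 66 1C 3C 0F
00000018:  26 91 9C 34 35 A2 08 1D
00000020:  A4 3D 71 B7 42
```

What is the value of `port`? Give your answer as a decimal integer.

1119318333

`port` follows `n_records` (8 B), `crc` (8 B), `offset` (8 B), `entries` (1 B), so it starts at offset 8 + 8 + 8 + 1 = 25 and occupies 4 bytes.
Bytes at offsets 25..28: 3D 71 B7 42.
Little-endian stores the least-significant byte at the lowest address.
Reassemble most-significant byte first: 42 B7 71 3D → 0x42B7713D.
0x42B7713D = 1119318333.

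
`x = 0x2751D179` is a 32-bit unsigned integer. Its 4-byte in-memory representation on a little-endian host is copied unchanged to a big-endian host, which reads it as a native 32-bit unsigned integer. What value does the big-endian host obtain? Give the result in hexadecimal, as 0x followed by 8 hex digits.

0x79D15127

Stored little-endian, the bytes at ascending addresses are 79 D1 51 27.
Read back as big-endian, the last byte is least significant, giving 0x79D15127.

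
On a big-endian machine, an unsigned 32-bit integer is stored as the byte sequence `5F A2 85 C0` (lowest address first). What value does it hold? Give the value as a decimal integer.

1604486592

Big-endian stores the most-significant byte at the lowest address.
The bytes are already most-significant first: 0x5FA285C0.
0x5FA285C0 = 1604486592.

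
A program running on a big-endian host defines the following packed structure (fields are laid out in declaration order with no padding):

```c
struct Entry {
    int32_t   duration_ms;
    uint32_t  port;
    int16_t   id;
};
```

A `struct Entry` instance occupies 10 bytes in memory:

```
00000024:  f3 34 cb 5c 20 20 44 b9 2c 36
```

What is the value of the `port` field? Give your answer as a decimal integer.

`port` follows `duration_ms` (4 bytes), so it starts at byte offset 4 and occupies 4 bytes.
Bytes at offsets 4..7: 20 20 44 B9.
Big-endian stores the most-significant byte at the lowest address.
The bytes are already most-significant first: 0x202044B9.
0x202044B9 = 538985657.

538985657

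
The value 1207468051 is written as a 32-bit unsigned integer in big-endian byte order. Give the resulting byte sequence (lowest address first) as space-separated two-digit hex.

1207468051 in hexadecimal, padded to 32 bits, is 0x47F88013.
Split into bytes (most-significant first): 47 F8 80 13.
Big-endian: lowest address holds the most-significant byte.
So the memory order matches the most-significant-first order: 47 F8 80 13.

47 F8 80 13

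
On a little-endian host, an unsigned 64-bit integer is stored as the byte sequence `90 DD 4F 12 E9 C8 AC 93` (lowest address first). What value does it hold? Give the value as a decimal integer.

In little-endian order the low byte comes first in memory.
Reassemble most-significant byte first: 93 AC C8 E9 12 4F DD 90 → 0x93ACC8E9124FDD90.
0x93ACC8E9124FDD90 = 10641100922929798544.

10641100922929798544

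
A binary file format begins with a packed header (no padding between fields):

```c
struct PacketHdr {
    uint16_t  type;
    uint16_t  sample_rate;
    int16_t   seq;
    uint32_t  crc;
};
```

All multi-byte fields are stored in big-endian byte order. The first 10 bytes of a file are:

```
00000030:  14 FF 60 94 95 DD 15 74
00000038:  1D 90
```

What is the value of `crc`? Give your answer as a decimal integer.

359931280

`crc` follows `type` (2 B), `sample_rate` (2 B), `seq` (2 B), so it starts at offset 2 + 2 + 2 = 6 and occupies 4 bytes.
Bytes at offsets 6..9: 15 74 1D 90.
Big-endian stores the most-significant byte at the lowest address.
The bytes are already most-significant first: 0x15741D90.
0x15741D90 = 359931280.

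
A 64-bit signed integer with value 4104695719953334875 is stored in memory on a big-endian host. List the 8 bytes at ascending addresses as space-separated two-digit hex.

38 F6 CF 02 7A E2 82 5B

4104695719953334875 in hexadecimal, padded to 64 bits, is 0x38F6CF027AE2825B.
Split into bytes (most-significant first): 38 F6 CF 02 7A E2 82 5B.
Big-endian stores the most-significant byte at the lowest address.
So the memory order matches the most-significant-first order: 38 F6 CF 02 7A E2 82 5B.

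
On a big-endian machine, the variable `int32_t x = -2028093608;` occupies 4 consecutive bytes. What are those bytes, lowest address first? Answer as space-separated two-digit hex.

Two's complement of -2028093608 in 32 bits: 2028093608 = 0x78E240A8; invert → 0x871DBF57; add 1 → 0x871DBF58.
Split into bytes (most-significant first): 87 1D BF 58.
Big-endian stores the most-significant byte at the lowest address.
So the memory order matches the most-significant-first order: 87 1D BF 58.

87 1D BF 58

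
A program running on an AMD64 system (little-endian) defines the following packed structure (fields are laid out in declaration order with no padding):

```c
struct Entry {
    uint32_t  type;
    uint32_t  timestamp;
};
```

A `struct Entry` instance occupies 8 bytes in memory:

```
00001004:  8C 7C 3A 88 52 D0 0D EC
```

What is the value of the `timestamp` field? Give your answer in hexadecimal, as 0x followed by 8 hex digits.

`timestamp` follows `type` (4 bytes), so it starts at byte offset 4 and occupies 4 bytes.
Bytes at offsets 4..7: 52 D0 0D EC.
In little-endian order the low byte comes first in memory.
Reassemble most-significant byte first: EC 0D D0 52 → 0xEC0DD052.

0xEC0DD052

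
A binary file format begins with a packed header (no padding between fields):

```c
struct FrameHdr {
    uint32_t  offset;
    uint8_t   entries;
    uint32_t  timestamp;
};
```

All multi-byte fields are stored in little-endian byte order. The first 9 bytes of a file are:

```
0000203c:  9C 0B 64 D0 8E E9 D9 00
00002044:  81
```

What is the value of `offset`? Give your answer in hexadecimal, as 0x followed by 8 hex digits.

`offset` is the first field, at byte offset 0, occupying 4 bytes.
Bytes at offsets 0..3: 9C 0B 64 D0.
Little-endian stores the least-significant byte at the lowest address.
Reassemble most-significant byte first: D0 64 0B 9C → 0xD0640B9C.

0xD0640B9C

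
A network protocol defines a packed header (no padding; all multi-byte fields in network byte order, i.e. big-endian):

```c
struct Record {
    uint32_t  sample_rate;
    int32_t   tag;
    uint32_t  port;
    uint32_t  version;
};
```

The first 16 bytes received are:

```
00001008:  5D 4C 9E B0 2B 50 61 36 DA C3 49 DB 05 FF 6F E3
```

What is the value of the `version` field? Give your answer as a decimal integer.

100626403

`version` follows `sample_rate` (4 B), `tag` (4 B), `port` (4 B), so it starts at offset 4 + 4 + 4 = 12 and occupies 4 bytes.
Bytes at offsets 12..15: 05 FF 6F E3.
Big-endian stores the most-significant byte at the lowest address.
The bytes are already most-significant first: 0x05FF6FE3.
0x05FF6FE3 = 100626403.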